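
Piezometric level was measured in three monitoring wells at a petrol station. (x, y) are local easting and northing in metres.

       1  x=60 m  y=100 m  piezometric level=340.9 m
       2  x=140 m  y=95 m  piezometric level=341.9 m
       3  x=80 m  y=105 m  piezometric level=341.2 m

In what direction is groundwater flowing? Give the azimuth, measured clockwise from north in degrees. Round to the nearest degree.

238°

Differences from 1: to 2 (Δx, Δy, Δh) = (80, -5, +1.0); to 3 = (20, 5, +0.3).
Solve a·Δx + b·Δy = Δh: det = 80·5 − 20·(-5) = 500.
∂h/∂x = [(+1.0)·5 − (+0.3)·(-5)] / 500 = +0.01300
∂h/∂y = [80·(+0.3) − 20·(+1.0)] / 500 = +0.008000
Flow direction (−∇h) has components (-0.01300 E, -0.008000 N).
Azimuth = atan2(E, N) = atan2(-0.01300, -0.008000) = 238.4° ≈ 238°.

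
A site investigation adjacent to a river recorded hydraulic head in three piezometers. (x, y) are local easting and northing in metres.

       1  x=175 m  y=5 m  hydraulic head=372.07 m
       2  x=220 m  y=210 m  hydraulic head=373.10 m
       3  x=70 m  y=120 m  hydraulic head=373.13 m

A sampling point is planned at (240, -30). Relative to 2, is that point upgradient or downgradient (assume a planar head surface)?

downgradient

Three-point gradient (reference 1): Δ to 2 = (45, 205, +1.03), Δ to 3 = (-105, 115, +1.06).
∂h/∂x = -0.003702, ∂h/∂y = +0.005837 (det = 26700).
Head at (240, -30) = 372.07 + (-0.003702)·(65) + (+0.005837)·(-35) = 371.63 m.
That is lower than the 373.10 m at 2, so the point is downgradient.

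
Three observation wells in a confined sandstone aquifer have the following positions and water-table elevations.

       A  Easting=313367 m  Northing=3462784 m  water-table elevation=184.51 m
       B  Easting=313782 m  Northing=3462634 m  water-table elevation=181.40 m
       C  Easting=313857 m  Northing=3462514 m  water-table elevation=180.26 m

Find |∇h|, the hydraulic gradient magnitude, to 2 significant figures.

0.0081

Taking A as reference: B−A = (415, -150, -3.11); C−A = (490, -270, -4.25).
Solve a·Δx + b·Δy = Δh: det = 415·(-270) − 490·(-150) = -38550.
∂h/∂x = [(-3.11)·(-270) − (-4.25)·(-150)] / -38550 = -0.005245
∂h/∂y = [415·(-4.25) − 490·(-3.11)] / -38550 = +0.006222
|∇h| = √(-0.005245² + 0.006222²) = 0.008138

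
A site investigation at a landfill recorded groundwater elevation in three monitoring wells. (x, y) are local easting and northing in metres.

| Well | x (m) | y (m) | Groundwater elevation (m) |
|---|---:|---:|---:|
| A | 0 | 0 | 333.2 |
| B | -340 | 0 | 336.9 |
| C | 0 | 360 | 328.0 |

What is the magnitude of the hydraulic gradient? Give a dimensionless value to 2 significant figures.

0.018

∂h/∂x = (336.9 − 333.2) / (-340 − 0) = -0.01088
∂h/∂y = (328.0 − 333.2) / (360 − 0) = -0.01444
|∇h| = √(-0.01088² + -0.01444²) = 0.01808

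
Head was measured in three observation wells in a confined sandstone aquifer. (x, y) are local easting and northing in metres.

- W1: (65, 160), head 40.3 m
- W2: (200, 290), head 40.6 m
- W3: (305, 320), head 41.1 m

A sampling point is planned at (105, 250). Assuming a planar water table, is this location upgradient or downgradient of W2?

Taking W1 as reference: W2−W1 = (135, 130, +0.3); W3−W1 = (240, 160, +0.8).
Solve a·Δx + b·Δy = Δh: det = 135·160 − 240·130 = -9600.
∂h/∂x = [(+0.3)·160 − (+0.8)·130] / -9600 = +0.005833
∂h/∂y = [135·(+0.8) − 240·(+0.3)] / -9600 = -0.003750
Head at (105, 250) = 40.3 + (+0.005833)·(40) + (-0.003750)·(90) = 40.20 m.
That is lower than the 40.6 m at W2, so the point is downgradient.

downgradient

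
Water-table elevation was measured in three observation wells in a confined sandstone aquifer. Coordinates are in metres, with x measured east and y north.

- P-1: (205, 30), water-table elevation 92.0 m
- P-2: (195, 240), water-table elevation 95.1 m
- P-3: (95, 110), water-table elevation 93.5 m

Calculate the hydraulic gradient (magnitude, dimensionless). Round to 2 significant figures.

With h = a·x + b·y + c and P-1 as origin, the differences give:
  (-10)·a + 210·b = +3.1
  (-110)·a + 80·b = +1.5
Eliminate b (×80 and ×210, subtract): 22300·a = -67.00 → a = ∂h/∂x = -0.003004
Back-substitute: b = ∂h/∂y = +0.01462.
|∇h| = √(-0.003004² + 0.01462²) = 0.01493

0.015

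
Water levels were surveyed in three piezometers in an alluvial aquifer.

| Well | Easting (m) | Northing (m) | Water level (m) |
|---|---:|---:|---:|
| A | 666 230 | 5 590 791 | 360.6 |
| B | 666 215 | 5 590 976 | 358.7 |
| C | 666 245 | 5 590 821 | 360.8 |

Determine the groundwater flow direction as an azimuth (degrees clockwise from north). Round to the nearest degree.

Three-point gradient (reference A): Δ to B = (-15, 185, -1.9), Δ to C = (15, 30, +0.2).
∂h/∂x = +0.02915, ∂h/∂y = -0.007907 (det = -3225).
Flow direction (−∇h) has components (-0.02915 E, +0.007907 N).
Azimuth = atan2(E, N) = atan2(-0.02915, +0.007907) = 285.2° ≈ 285°.

285°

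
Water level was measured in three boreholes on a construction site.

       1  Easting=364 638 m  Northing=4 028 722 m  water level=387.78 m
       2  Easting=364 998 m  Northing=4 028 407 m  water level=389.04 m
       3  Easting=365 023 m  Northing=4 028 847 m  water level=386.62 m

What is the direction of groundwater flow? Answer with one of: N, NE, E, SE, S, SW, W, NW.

N

With h = a·x + b·y + c and 1 as origin, the differences give:
  360·a + (-315)·b = +1.26
  385·a + 125·b = -1.16
Eliminate b (×125 and ×(-315), subtract): 166275·a = -207.900 → a = ∂h/∂x = -0.001250
Back-substitute: b = ∂h/∂y = -0.005429.
Flow = −∇h = (+0.001250 east, +0.005429 north), which points north.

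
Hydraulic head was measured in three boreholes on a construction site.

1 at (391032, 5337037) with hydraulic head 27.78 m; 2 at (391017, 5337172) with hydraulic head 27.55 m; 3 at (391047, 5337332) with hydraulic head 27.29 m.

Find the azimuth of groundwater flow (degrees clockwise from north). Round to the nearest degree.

Taking 1 as reference: 2−1 = (-15, 135, -0.23); 3−1 = (15, 295, -0.49).
Determinant of the coordinate differences = (-15)·295 − 15·135 = -6450.
∂h/∂x = [(-0.23)·295 − (-0.49)·135] / -6450 = +0.0002636
∂h/∂y = [(-15)·(-0.49) − 15·(-0.23)] / -6450 = -0.001674
Flow direction (−∇h) has components (-0.0002636 E, +0.001674 N).
Azimuth = atan2(E, N) = atan2(-0.0002636, +0.001674) = 351.1° ≈ 351°.

351°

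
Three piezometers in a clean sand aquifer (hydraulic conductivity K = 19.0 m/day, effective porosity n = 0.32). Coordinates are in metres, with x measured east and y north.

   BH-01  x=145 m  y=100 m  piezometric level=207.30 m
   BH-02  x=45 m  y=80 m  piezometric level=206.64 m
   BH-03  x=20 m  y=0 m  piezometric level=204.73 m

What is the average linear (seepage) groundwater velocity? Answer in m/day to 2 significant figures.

Taking BH-01 as reference: BH-02−BH-01 = (-100, -20, -0.66); BH-03−BH-01 = (-125, -100, -2.57).
Determinant of the coordinate differences = (-100)·(-100) − (-125)·(-20) = 7500.
∂h/∂x = [(-0.66)·(-100) − (-2.57)·(-20)] / 7500 = +0.001947
∂h/∂y = [(-100)·(-2.57) − (-125)·(-0.66)] / 7500 = +0.02327
|∇h| = √(0.001947² + 0.02327²) = 0.02335
Seepage velocity v = K·i/n = 19.0 × 0.02335 / 0.32 = 1.386 m/day.

1.4 m/day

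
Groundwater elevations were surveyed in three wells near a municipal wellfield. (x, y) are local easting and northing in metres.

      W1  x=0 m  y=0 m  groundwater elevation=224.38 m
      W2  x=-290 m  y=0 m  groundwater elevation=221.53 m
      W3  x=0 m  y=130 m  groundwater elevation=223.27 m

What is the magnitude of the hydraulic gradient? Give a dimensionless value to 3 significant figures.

∂h/∂x = (221.53 − 224.38) / (-290 − 0) = +0.009828
∂h/∂y = (223.27 − 224.38) / (130 − 0) = -0.008538
|∇h| = √(0.009828² + -0.008538²) = 0.01302

0.0130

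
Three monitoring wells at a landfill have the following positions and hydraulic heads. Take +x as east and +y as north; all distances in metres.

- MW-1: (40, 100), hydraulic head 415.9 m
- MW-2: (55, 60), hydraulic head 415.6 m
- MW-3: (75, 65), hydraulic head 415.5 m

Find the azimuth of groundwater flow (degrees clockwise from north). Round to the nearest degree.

With h = a·x + b·y + c and MW-1 as origin, the differences give:
  15·a + (-40)·b = -0.3
  35·a + (-35)·b = -0.4
Eliminate b (×(-35) and ×(-40), subtract): 875·a = -5.50 → a = ∂h/∂x = -0.006286
Back-substitute: b = ∂h/∂y = +0.005143.
Flow direction (−∇h) has components (+0.006286 E, -0.005143 N).
Azimuth = atan2(E, N) = atan2(+0.006286, -0.005143) = 129.3° ≈ 129°.

129°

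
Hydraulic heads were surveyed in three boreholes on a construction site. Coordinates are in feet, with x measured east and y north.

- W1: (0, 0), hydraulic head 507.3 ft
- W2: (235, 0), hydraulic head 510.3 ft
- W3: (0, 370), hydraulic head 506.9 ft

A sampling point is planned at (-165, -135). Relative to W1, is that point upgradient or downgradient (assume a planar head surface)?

downgradient

∂h/∂x = (510.3 − 507.3) / (235 − 0) = +0.01277
∂h/∂y = (506.9 − 507.3) / (370 − 0) = -0.001081
Head at (-165, -135) = 507.3 + (+0.01277)·(-165) + (-0.001081)·(-135) = 505.34 ft.
That is lower than the 507.3 ft at W1, so the point is downgradient.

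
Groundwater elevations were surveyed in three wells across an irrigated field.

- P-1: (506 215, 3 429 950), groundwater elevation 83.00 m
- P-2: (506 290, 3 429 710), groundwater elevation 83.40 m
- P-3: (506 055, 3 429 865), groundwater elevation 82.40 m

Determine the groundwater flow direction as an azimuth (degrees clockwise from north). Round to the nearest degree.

Three-point gradient (reference P-1): Δ to P-2 = (75, -240, +0.40), Δ to P-3 = (-160, -85, -0.60).
∂h/∂x = +0.003975, ∂h/∂y = -0.0004243 (det = -44775).
Flow direction (−∇h) has components (-0.003975 E, +0.0004243 N).
Azimuth = atan2(E, N) = atan2(-0.003975, +0.0004243) = 276.1° ≈ 276°.

276°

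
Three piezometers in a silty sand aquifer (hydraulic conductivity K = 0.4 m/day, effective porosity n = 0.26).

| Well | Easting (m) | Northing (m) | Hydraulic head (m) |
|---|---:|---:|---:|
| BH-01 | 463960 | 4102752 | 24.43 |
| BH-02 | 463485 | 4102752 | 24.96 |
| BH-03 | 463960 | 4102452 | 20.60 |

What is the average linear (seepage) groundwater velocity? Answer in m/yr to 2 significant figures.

∂h/∂x = (24.96 − 24.43) / (463485 − 463960) = -0.001116
∂h/∂y = (20.60 − 24.43) / (4102452 − 4102752) = +0.01277
|∇h| = √(-0.001116² + 0.01277²) = 0.01282
Seepage velocity v = K·i/n = 0.4 × 0.01282 / 0.26 = 0.01972 m/day = 7.203 m/yr.

7.2 m/yr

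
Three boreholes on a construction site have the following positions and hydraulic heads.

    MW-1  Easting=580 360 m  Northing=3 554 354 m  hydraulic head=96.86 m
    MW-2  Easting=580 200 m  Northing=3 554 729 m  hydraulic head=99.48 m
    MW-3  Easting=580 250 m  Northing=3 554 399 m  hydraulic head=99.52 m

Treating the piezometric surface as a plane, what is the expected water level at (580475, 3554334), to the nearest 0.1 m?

94.0 m

Differences from MW-1: to MW-2 (Δx, Δy, Δh) = (-160, 375, +2.62); to MW-3 = (-110, 45, +2.66).
Solve a·Δx + b·Δy = Δh: det = (-160)·45 − (-110)·375 = 34050.
∂h/∂x = [(+2.62)·45 − (+2.66)·375] / 34050 = -0.02583
∂h/∂y = [(-160)·(+2.66) − (-110)·(+2.62)] / 34050 = -0.004035
h(580475, 3554334) = 96.86 + (-0.02583)·(115) + (-0.004035)·(-20) = 96.86 -2.971 +0.081 = 93.970 m.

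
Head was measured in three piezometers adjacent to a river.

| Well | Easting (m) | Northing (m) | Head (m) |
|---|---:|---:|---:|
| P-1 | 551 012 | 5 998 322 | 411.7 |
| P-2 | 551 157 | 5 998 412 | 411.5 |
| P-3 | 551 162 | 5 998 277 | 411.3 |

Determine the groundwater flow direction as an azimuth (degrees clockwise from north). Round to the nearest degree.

Three-point gradient (reference P-1): Δ to P-2 = (145, 90, -0.2), Δ to P-3 = (150, -45, -0.4).
∂h/∂x = -0.002247, ∂h/∂y = +0.001398 (det = -20025).
Flow direction (−∇h) has components (+0.002247 E, -0.001398 N).
Azimuth = atan2(E, N) = atan2(+0.002247, -0.001398) = 121.9° ≈ 122°.

122°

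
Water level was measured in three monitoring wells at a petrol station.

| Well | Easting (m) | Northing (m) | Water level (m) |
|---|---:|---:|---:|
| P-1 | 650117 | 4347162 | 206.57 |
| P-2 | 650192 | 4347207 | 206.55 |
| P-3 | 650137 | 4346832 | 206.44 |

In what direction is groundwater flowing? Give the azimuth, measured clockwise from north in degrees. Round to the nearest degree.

127°

Taking P-1 as reference: P-2−P-1 = (75, 45, -0.02); P-3−P-1 = (20, -330, -0.13).
Determinant of the coordinate differences = 75·(-330) − 20·45 = -25650.
∂h/∂x = [(-0.02)·(-330) − (-0.13)·45] / -25650 = -0.0004854
∂h/∂y = [75·(-0.13) − 20·(-0.02)] / -25650 = +0.0003645
Flow direction (−∇h) has components (+0.0004854 E, -0.0003645 N).
Azimuth = atan2(E, N) = atan2(+0.0004854, -0.0003645) = 126.9° ≈ 127°.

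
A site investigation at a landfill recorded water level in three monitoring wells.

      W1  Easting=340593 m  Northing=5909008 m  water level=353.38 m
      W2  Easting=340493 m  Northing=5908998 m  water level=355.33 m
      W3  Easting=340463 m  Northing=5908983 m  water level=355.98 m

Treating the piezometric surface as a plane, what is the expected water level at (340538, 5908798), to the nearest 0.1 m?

355.6 m

With h = a·x + b·y + c and W1 as origin, the differences give:
  (-100)·a + (-10)·b = +1.95
  (-130)·a + (-25)·b = +2.60
Eliminate b (×(-25) and ×(-10), subtract): 1200·a = -22.750 → a = ∂h/∂x = -0.01896
Back-substitute: b = ∂h/∂y = -0.005417.
h(340538, 5908798) = 353.38 + (-0.01896)·(-55) + (-0.005417)·(-210) = 353.38 +1.043 +1.138 = 355.560 m.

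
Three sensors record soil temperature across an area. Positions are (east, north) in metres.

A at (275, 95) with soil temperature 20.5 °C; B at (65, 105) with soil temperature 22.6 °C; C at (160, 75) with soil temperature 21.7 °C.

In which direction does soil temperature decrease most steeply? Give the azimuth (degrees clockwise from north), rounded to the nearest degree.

With T = a·x + b·y + c and A as origin, the differences give:
  (-210)·a + 10·b = +2.1
  (-115)·a + (-20)·b = +1.2
Eliminate b (×(-20) and ×10, subtract): 5350·a = -54.00 → a = ∂T/∂x = -0.01009
Back-substitute: b = ∂T/∂y = -0.001963.
Steepest decrease is along −∇f: components (+0.01009 E, +0.001963 N).
Azimuth = atan2(+0.01009, +0.001963) = 79.0° ≈ 079°.

079°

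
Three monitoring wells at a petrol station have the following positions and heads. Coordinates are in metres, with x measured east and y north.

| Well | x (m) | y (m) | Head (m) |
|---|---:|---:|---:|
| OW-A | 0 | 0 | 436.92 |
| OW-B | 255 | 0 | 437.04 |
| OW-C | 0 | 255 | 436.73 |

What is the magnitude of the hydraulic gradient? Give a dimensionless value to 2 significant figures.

∂h/∂x = (437.04 − 436.92) / (255 − 0) = +0.0004706
∂h/∂y = (436.73 − 436.92) / (255 − 0) = -0.0007451
|∇h| = √(0.0004706² + -0.0007451²) = 0.0008813

0.00088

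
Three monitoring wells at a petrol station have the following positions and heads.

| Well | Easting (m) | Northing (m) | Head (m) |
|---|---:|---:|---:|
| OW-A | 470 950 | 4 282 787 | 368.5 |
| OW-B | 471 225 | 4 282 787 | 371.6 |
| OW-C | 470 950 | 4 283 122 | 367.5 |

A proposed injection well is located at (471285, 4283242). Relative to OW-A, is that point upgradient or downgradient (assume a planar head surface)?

∂h/∂x = (371.6 − 368.5) / (471225 − 470950) = +0.01127
∂h/∂y = (367.5 − 368.5) / (4283122 − 4282787) = -0.002985
Head at (471285, 4283242) = 368.5 + (+0.01127)·(335) + (-0.002985)·(455) = 370.92 m.
That is higher than the 368.5 m at OW-A, so the point is upgradient.

upgradient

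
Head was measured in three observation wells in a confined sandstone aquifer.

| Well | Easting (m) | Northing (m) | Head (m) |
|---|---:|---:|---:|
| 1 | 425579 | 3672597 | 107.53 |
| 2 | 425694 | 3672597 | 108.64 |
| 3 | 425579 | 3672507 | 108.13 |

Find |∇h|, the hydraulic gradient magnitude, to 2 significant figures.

0.012

∂h/∂x = (108.64 − 107.53) / (425694 − 425579) = +0.009652
∂h/∂y = (108.13 − 107.53) / (3672507 − 3672597) = -0.006667
|∇h| = √(0.009652² + -0.006667²) = 0.01173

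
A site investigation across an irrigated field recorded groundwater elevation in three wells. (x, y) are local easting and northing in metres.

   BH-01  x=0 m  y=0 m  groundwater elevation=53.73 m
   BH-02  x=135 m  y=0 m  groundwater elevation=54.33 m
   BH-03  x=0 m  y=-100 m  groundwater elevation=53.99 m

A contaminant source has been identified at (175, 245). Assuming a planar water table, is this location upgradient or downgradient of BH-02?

∂h/∂x = (54.33 − 53.73) / (135 − 0) = +0.004444
∂h/∂y = (53.99 − 53.73) / (-100 − 0) = -0.002600
Head at (175, 245) = 53.73 + (+0.004444)·(175) + (-0.002600)·(245) = 53.87 m.
That is lower than the 54.33 m at BH-02, so the point is downgradient.

downgradient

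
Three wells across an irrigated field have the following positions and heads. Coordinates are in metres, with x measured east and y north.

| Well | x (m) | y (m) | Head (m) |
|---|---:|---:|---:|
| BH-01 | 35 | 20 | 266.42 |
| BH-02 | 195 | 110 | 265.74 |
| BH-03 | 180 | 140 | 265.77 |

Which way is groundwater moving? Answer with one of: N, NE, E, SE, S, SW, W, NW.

E

With h = a·x + b·y + c and BH-01 as origin, the differences give:
  160·a + 90·b = -0.68
  145·a + 120·b = -0.65
Eliminate b (×120 and ×90, subtract): 6150·a = -23.100 → a = ∂h/∂x = -0.003756
Back-substitute: b = ∂h/∂y = -0.0008780.
Flow = −∇h = (+0.003756 east, +0.0008780 north), which points east.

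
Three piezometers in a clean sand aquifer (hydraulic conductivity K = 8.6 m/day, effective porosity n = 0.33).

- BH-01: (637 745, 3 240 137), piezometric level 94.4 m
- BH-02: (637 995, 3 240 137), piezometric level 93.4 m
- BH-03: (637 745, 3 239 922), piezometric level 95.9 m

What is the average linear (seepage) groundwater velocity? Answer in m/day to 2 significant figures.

0.21 m/day

∂h/∂x = (93.4 − 94.4) / (637995 − 637745) = -0.004000
∂h/∂y = (95.9 − 94.4) / (3239922 − 3240137) = -0.006977
|∇h| = √(-0.004000² + -0.006977²) = 0.008042
Seepage velocity v = K·i/n = 8.6 × 0.008042 / 0.33 = 0.2096 m/day.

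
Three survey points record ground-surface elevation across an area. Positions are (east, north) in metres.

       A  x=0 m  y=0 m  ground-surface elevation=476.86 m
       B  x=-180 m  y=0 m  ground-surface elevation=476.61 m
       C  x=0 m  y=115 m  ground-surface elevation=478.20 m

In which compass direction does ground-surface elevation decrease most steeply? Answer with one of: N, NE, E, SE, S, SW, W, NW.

S

∂z/∂x = (476.61 − 476.86) / (-180 − 0) = +0.001389
∂z/∂y = (478.20 − 476.86) / (115 − 0) = +0.01165
Steepest decrease is along −∇f = (-0.001389 E, -0.01165 N) → south.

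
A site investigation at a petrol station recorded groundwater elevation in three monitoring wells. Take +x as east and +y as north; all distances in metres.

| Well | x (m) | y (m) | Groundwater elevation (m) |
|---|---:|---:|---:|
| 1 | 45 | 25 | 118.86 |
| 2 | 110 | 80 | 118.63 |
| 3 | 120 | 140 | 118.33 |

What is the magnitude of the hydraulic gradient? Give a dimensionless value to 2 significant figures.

0.0052

Differences from 1: to 2 (Δx, Δy, Δh) = (65, 55, -0.23); to 3 = (75, 115, -0.53).
Solve a·Δx + b·Δy = Δh: det = 65·115 − 75·55 = 3350.
∂h/∂x = [(-0.23)·115 − (-0.53)·55] / 3350 = +0.0008060
∂h/∂y = [65·(-0.53) − 75·(-0.23)] / 3350 = -0.005134
|∇h| = √(0.0008060² + -0.005134²) = 0.005197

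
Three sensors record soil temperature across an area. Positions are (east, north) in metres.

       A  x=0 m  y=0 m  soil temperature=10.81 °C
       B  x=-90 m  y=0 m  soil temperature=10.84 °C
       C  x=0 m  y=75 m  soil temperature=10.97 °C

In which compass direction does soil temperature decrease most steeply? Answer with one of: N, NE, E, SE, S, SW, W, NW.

∂T/∂x = (10.84 − 10.81) / (-90 − 0) = -0.0003333
∂T/∂y = (10.97 − 10.81) / (75 − 0) = +0.002133
Steepest decrease is along −∇f = (+0.0003333 E, -0.002133 N) → south.

S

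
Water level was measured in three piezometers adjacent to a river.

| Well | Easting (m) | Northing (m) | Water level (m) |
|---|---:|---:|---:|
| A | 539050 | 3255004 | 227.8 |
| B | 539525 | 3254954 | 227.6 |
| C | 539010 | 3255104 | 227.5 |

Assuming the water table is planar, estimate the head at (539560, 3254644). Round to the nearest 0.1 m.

Taking A as reference: B−A = (475, -50, -0.2); C−A = (-40, 100, -0.3).
Solve a·Δx + b·Δy = Δh: det = 475·100 − (-40)·(-50) = 45500.
∂h/∂x = [(-0.2)·100 − (-0.3)·(-50)] / 45500 = -0.0007692
∂h/∂y = [475·(-0.3) − (-40)·(-0.2)] / 45500 = -0.003308
h(539560, 3254644) = 227.8 + (-0.0007692)·(510) + (-0.003308)·(-360) = 227.8 -0.392 +1.191 = 228.598 m.

228.6 m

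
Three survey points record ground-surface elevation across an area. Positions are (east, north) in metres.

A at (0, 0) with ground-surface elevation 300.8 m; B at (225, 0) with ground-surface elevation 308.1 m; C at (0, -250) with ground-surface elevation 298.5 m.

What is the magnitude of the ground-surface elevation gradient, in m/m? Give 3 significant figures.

0.0337 m/m

∂z/∂x = (308.1 − 300.8) / (225 − 0) = +0.03244
∂z/∂y = (298.5 − 300.8) / (-250 − 0) = +0.009200
|∇f| = √(0.03244² + 0.009200²) = 0.03372 m/m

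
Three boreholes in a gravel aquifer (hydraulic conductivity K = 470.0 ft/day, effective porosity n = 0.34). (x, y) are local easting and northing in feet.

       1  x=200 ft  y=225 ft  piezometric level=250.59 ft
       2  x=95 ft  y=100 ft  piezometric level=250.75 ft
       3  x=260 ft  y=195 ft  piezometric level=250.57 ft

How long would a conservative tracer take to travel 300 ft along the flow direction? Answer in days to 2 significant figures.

220 days

Differences from 1: to 2 (Δx, Δy, Δh) = (-105, -125, +0.16); to 3 = (60, -30, -0.02).
Solve a·Δx + b·Δy = Δh: det = (-105)·(-30) − 60·(-125) = 10650.
∂h/∂x = [(+0.16)·(-30) − (-0.02)·(-125)] / 10650 = -0.0006854
∂h/∂y = [(-105)·(-0.02) − 60·(+0.16)] / 10650 = -0.0007042
|∇h| = √(-0.0006854² + -0.0007042²) = 0.0009827
Seepage velocity v = K·i/n = 470.0 × 0.0009827 / 0.34 = 1.358 ft/day.
t = 300 / 1.358 = 220.9 days.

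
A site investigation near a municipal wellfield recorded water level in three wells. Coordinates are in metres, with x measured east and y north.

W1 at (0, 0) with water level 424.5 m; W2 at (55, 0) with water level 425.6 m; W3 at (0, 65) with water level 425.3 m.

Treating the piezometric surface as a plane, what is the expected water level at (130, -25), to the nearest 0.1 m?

426.8 m

∂h/∂x = (425.6 − 424.5) / (55 − 0) = +0.02000
∂h/∂y = (425.3 − 424.5) / (65 − 0) = +0.01231
h(130, -25) = 424.5 + (+0.02000)·(130) + (+0.01231)·(-25) = 424.5 +2.600 -0.308 = 426.792 m.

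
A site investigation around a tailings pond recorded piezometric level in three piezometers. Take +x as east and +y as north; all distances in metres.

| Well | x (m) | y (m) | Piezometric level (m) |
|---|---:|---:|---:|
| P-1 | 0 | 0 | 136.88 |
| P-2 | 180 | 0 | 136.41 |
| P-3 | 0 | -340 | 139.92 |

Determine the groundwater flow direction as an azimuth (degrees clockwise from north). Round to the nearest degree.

∂h/∂x = (136.41 − 136.88) / (180 − 0) = -0.002611
∂h/∂y = (139.92 − 136.88) / (-340 − 0) = -0.008941
Flow direction (−∇h) has components (+0.002611 E, +0.008941 N).
Azimuth = atan2(E, N) = atan2(+0.002611, +0.008941) = 16.3° ≈ 016°.

016°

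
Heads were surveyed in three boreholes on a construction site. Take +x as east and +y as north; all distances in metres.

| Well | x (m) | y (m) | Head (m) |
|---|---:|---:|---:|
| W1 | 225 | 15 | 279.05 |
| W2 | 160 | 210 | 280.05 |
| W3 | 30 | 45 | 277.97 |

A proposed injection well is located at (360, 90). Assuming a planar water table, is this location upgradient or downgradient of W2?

upgradient

With h = a·x + b·y + c and W1 as origin, the differences give:
  (-65)·a + 195·b = +1.00
  (-195)·a + 30·b = -1.08
Eliminate b (×30 and ×195, subtract): 36075·a = 240.600 → a = ∂h/∂x = +0.006669
Back-substitute: b = ∂h/∂y = +0.007351.
Head at (360, 90) = 279.05 + (+0.006669)·(135) + (+0.007351)·(75) = 280.50 m.
That is higher than the 280.05 m at W2, so the point is upgradient.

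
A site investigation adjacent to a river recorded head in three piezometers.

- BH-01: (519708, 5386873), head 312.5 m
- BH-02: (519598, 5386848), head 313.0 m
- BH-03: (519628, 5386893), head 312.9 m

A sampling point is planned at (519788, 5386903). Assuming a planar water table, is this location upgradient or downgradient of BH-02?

downgradient

Taking BH-01 as reference: BH-02−BH-01 = (-110, -25, +0.5); BH-03−BH-01 = (-80, 20, +0.4).
Determinant of the coordinate differences = (-110)·20 − (-80)·(-25) = -4200.
∂h/∂x = [(+0.5)·20 − (+0.4)·(-25)] / -4200 = -0.004762
∂h/∂y = [(-110)·(+0.4) − (-80)·(+0.5)] / -4200 = +0.0009524
Head at (519788, 5386903) = 312.5 + (-0.004762)·(80) + (+0.0009524)·(30) = 312.15 m.
That is lower than the 313.0 m at BH-02, so the point is downgradient.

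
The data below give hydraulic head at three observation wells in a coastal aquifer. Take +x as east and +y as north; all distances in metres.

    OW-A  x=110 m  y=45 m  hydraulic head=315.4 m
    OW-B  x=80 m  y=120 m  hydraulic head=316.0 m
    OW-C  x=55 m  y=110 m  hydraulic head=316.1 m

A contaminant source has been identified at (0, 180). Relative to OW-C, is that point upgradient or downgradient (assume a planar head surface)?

Three-point gradient (reference OW-A): Δ to OW-B = (-30, 75, +0.6), Δ to OW-C = (-55, 65, +0.7).
∂h/∂x = -0.006207, ∂h/∂y = +0.005517 (det = 2175).
Head at (0, 180) = 315.4 + (-0.006207)·(-110) + (+0.005517)·(135) = 316.83 m.
That is higher than the 316.1 m at OW-C, so the point is upgradient.

upgradient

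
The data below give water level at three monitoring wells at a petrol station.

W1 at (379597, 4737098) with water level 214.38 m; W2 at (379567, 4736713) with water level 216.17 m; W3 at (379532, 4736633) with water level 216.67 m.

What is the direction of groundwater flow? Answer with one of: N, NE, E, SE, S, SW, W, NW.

NE

Differences from W1: to W2 (Δx, Δy, Δh) = (-30, -385, +1.79); to W3 = (-65, -465, +2.29).
Solve a·Δx + b·Δy = Δh: det = (-30)·(-465) − (-65)·(-385) = -11075.
∂h/∂x = [(+1.79)·(-465) − (+2.29)·(-385)] / -11075 = -0.004451
∂h/∂y = [(-30)·(+2.29) − (-65)·(+1.79)] / -11075 = -0.004302
Flow = −∇h = (+0.004451 east, +0.004302 north), which points northeast.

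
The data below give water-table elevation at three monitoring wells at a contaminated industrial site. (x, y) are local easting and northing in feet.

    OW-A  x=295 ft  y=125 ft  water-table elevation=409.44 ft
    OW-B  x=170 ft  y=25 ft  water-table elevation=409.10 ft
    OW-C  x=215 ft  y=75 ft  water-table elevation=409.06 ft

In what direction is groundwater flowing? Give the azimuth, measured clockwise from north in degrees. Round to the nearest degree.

314°

Taking OW-A as reference: OW-B−OW-A = (-125, -100, -0.34); OW-C−OW-A = (-80, -50, -0.38).
Solve a·Δx + b·Δy = Δh: det = (-125)·(-50) − (-80)·(-100) = -1750.
∂h/∂x = [(-0.34)·(-50) − (-0.38)·(-100)] / -1750 = +0.01200
∂h/∂y = [(-125)·(-0.38) − (-80)·(-0.34)] / -1750 = -0.01160
Flow direction (−∇h) has components (-0.01200 E, +0.01160 N).
Azimuth = atan2(E, N) = atan2(-0.01200, +0.01160) = 314.0° ≈ 314°.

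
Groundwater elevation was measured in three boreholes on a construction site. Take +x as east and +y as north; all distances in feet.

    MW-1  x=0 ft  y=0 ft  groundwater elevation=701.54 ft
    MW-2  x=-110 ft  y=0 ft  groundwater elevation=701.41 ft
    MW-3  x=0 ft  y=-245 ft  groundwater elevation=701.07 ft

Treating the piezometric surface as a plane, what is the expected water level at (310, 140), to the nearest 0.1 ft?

∂h/∂x = (701.41 − 701.54) / (-110 − 0) = +0.001182
∂h/∂y = (701.07 − 701.54) / (-245 − 0) = +0.001918
h(310, 140) = 701.54 + (+0.001182)·(310) + (+0.001918)·(140) = 701.54 +0.366 +0.269 = 702.175 ft.

702.2 ft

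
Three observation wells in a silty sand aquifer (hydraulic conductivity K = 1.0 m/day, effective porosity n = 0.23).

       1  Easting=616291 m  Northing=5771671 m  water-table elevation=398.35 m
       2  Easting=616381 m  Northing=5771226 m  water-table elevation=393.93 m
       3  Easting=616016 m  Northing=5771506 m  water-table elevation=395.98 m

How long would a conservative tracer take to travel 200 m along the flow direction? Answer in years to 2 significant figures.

12 years

Taking 1 as reference: 2−1 = (90, -445, -4.42); 3−1 = (-275, -165, -2.37).
Solve a·Δx + b·Δy = Δh: det = 90·(-165) − (-275)·(-445) = -137225.
∂h/∂x = [(-4.42)·(-165) − (-2.37)·(-445)] / -137225 = +0.002371
∂h/∂y = [90·(-2.37) − (-275)·(-4.42)] / -137225 = +0.01041
|∇h| = √(0.002371² + 0.01041²) = 0.01068
Seepage velocity v = K·i/n = 1.0 × 0.01068 / 0.23 = 0.04643 m/day.
t = 200 / 0.04643 = 4308 days = 11.8 years.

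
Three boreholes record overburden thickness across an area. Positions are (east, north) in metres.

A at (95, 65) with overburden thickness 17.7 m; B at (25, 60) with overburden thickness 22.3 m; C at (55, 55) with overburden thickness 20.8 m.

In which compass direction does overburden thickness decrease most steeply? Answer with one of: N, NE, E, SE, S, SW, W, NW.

NE

Differences from A: to B (Δx, Δy, Δh) = (-70, -5, +4.6); to C = (-40, -10, +3.1).
Determinant of the coordinate differences = (-70)·(-10) − (-40)·(-5) = 500.
∂d/∂x = [(+4.6)·(-10) − (+3.1)·(-5)] / 500 = -0.06100
∂d/∂y = [(-70)·(+3.1) − (-40)·(+4.6)] / 500 = -0.06600
Steepest decrease is along −∇f = (+0.06100 E, +0.06600 N) → northeast.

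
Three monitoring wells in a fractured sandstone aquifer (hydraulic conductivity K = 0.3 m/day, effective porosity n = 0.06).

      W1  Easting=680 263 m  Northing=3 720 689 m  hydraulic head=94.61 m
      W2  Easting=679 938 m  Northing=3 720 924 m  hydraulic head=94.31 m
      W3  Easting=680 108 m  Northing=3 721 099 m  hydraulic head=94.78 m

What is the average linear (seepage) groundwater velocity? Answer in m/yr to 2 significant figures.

With h = a·x + b·y + c and W1 as origin, the differences give:
  (-325)·a + 235·b = -0.30
  (-155)·a + 410·b = +0.17
Eliminate b (×410 and ×235, subtract): -96825·a = -162.950 → a = ∂h/∂x = +0.001683
Back-substitute: b = ∂h/∂y = +0.001051.
|∇h| = √(0.001683² + 0.001051²) = 0.001984
Seepage velocity v = K·i/n = 0.3 × 0.001984 / 0.06 = 0.00992 m/day = 3.623 m/yr.

3.6 m/yr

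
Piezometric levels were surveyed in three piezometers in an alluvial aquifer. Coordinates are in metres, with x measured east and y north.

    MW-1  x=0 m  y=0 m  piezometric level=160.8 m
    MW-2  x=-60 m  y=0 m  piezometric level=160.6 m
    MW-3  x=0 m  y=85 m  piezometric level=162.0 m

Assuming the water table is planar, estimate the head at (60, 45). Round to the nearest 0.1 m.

161.6 m

∂h/∂x = (160.6 − 160.8) / (-60 − 0) = +0.003333
∂h/∂y = (162.0 − 160.8) / (85 − 0) = +0.01412
h(60, 45) = 160.8 + (+0.003333)·(60) + (+0.01412)·(45) = 160.8 +0.200 +0.635 = 161.635 m.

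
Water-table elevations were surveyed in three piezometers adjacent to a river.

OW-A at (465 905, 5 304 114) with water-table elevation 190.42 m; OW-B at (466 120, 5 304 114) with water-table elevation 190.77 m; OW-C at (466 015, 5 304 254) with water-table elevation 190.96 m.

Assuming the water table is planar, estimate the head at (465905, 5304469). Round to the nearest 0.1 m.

191.3 m

With h = a·x + b·y + c and OW-A as origin, the differences give:
  215·a + 0·b = +0.35
  110·a + 140·b = +0.54
Eliminate b (×140 and ×0, subtract): 30100·a = 49.000 → a = ∂h/∂x = +0.001628
Back-substitute: b = ∂h/∂y = +0.002578.
h(465905, 5304469) = 190.42 + (+0.001628)·(0) + (+0.002578)·(355) = 190.42 +0.000 +0.915 = 191.335 m.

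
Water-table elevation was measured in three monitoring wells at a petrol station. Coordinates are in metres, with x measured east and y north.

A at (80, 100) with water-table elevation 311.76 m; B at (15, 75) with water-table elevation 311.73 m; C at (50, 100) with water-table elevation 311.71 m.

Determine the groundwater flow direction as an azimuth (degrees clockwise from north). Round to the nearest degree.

332°

Differences from A: to B (Δx, Δy, Δh) = (-65, -25, -0.03); to C = (-30, 0, -0.05).
Solve a·Δx + b·Δy = Δh: det = (-65)·0 − (-30)·(-25) = -750.
∂h/∂x = [(-0.03)·0 − (-0.05)·(-25)] / -750 = +0.001667
∂h/∂y = [(-65)·(-0.05) − (-30)·(-0.03)] / -750 = -0.003133
Flow direction (−∇h) has components (-0.001667 E, +0.003133 N).
Azimuth = atan2(E, N) = atan2(-0.001667, +0.003133) = 332.0° ≈ 332°.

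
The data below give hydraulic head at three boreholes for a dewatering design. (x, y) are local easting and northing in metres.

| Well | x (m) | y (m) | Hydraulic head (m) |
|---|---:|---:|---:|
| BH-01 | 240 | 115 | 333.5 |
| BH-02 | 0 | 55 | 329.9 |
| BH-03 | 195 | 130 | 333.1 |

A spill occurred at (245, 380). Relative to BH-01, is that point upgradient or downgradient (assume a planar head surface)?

With h = a·x + b·y + c and BH-01 as origin, the differences give:
  (-240)·a + (-60)·b = -3.6
  (-45)·a + 15·b = -0.4
Eliminate b (×15 and ×(-60), subtract): -6300·a = -78.00 → a = ∂h/∂x = +0.01238
Back-substitute: b = ∂h/∂y = +0.01048.
Head at (245, 380) = 333.5 + (+0.01238)·(5) + (+0.01048)·(265) = 336.34 m.
That is higher than the 333.5 m at BH-01, so the point is upgradient.

upgradient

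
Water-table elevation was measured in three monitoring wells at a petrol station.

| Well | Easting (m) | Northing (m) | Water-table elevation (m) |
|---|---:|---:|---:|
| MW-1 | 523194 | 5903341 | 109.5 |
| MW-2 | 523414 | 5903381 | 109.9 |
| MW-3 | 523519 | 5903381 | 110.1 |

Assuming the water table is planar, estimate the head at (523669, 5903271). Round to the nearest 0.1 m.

Taking MW-1 as reference: MW-2−MW-1 = (220, 40, +0.4); MW-3−MW-1 = (325, 40, +0.6).
Determinant of the coordinate differences = 220·40 − 325·40 = -4200.
∂h/∂x = [(+0.4)·40 − (+0.6)·40] / -4200 = +0.001905
∂h/∂y = [220·(+0.6) − 325·(+0.4)] / -4200 = -0.0004762
h(523669, 5903271) = 109.5 + (+0.001905)·(475) + (-0.0004762)·(-70) = 109.5 +0.905 +0.033 = 110.438 m.

110.4 m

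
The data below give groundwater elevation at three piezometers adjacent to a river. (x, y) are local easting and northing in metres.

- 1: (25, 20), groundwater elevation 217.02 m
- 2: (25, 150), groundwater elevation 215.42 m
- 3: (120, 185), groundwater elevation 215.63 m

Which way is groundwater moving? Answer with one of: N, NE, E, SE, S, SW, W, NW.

With h = a·x + b·y + c and 1 as origin, the differences give:
  0·a + 130·b = -1.60
  95·a + 165·b = -1.39
Eliminate b (×165 and ×130, subtract): -12350·a = -83.300 → a = ∂h/∂x = +0.006745
Back-substitute: b = ∂h/∂y = -0.01231.
Flow = −∇h = (-0.006745 east, +0.01231 north), which points northwest.

NW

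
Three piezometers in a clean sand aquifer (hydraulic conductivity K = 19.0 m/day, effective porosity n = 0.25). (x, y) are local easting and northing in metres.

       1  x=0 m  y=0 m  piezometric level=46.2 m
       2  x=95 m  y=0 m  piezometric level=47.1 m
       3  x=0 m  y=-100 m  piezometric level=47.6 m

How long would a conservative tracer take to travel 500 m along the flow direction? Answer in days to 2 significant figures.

∂h/∂x = (47.1 − 46.2) / (95 − 0) = +0.009474
∂h/∂y = (47.6 − 46.2) / (-100 − 0) = -0.01400
|∇h| = √(0.009474² + -0.01400²) = 0.0169
Seepage velocity v = K·i/n = 19.0 × 0.0169 / 0.25 = 1.284 m/day.
t = 500 / 1.284 = 389.4 days.

390 days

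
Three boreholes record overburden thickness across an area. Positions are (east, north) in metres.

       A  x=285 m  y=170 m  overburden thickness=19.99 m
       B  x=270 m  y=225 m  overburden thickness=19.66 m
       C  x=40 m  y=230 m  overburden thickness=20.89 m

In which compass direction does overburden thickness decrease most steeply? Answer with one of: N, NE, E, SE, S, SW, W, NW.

NE

Differences from A: to B (Δx, Δy, Δh) = (-15, 55, -0.33); to C = (-245, 60, +0.90).
Determinant of the coordinate differences = (-15)·60 − (-245)·55 = 12575.
∂d/∂x = [(-0.33)·60 − (+0.90)·55] / 12575 = -0.005511
∂d/∂y = [(-15)·(+0.90) − (-245)·(-0.33)] / 12575 = -0.007503
Steepest decrease is along −∇f = (+0.005511 E, +0.007503 N) → northeast.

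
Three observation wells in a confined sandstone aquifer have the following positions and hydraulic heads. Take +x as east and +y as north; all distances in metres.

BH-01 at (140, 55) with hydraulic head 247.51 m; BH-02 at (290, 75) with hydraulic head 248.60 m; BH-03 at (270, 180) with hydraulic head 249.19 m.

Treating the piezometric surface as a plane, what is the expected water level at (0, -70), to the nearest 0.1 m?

245.8 m

Differences from BH-01: to BH-02 (Δx, Δy, Δh) = (150, 20, +1.09); to BH-03 = (130, 125, +1.68).
Determinant of the coordinate differences = 150·125 − 130·20 = 16150.
∂h/∂x = [(+1.09)·125 − (+1.68)·20] / 16150 = +0.006356
∂h/∂y = [150·(+1.68) − 130·(+1.09)] / 16150 = +0.006830
h(0, -70) = 247.51 + (+0.006356)·(-140) + (+0.006830)·(-125) = 247.51 -0.890 -0.854 = 245.766 m.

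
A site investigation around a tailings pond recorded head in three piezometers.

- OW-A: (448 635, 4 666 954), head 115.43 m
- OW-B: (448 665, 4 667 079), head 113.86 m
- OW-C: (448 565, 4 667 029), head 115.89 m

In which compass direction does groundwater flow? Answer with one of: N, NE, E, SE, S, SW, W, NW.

NE

Differences from OW-A: to OW-B (Δx, Δy, Δh) = (30, 125, -1.57); to OW-C = (-70, 75, +0.46).
Determinant of the coordinate differences = 30·75 − (-70)·125 = 11000.
∂h/∂x = [(-1.57)·75 − (+0.46)·125] / 11000 = -0.01593
∂h/∂y = [30·(+0.46) − (-70)·(-1.57)] / 11000 = -0.008736
Flow = −∇h = (+0.01593 east, +0.008736 north), which points northeast.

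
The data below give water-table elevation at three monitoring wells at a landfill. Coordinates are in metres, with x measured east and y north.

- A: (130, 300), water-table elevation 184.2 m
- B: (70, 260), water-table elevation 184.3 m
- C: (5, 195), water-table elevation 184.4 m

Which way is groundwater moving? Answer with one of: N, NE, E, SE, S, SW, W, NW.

Differences from A: to B (Δx, Δy, Δh) = (-60, -40, +0.1); to C = (-125, -105, +0.2).
Determinant of the coordinate differences = (-60)·(-105) − (-125)·(-40) = 1300.
∂h/∂x = [(+0.1)·(-105) − (+0.2)·(-40)] / 1300 = -0.001923
∂h/∂y = [(-60)·(+0.2) − (-125)·(+0.1)] / 1300 = +0.0003846
Flow = −∇h = (+0.001923 east, -0.0003846 north), which points east.

E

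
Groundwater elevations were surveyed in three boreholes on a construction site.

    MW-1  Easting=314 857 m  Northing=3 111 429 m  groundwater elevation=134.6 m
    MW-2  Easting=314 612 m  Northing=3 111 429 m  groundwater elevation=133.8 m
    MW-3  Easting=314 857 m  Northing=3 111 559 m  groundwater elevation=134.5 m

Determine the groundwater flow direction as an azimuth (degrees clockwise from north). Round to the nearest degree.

283°

∂h/∂x = (133.8 − 134.6) / (314612 − 314857) = +0.003265
∂h/∂y = (134.5 − 134.6) / (3111559 − 3111429) = -0.0007692
Flow direction (−∇h) has components (-0.003265 E, +0.0007692 N).
Azimuth = atan2(E, N) = atan2(-0.003265, +0.0007692) = 283.3° ≈ 283°.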